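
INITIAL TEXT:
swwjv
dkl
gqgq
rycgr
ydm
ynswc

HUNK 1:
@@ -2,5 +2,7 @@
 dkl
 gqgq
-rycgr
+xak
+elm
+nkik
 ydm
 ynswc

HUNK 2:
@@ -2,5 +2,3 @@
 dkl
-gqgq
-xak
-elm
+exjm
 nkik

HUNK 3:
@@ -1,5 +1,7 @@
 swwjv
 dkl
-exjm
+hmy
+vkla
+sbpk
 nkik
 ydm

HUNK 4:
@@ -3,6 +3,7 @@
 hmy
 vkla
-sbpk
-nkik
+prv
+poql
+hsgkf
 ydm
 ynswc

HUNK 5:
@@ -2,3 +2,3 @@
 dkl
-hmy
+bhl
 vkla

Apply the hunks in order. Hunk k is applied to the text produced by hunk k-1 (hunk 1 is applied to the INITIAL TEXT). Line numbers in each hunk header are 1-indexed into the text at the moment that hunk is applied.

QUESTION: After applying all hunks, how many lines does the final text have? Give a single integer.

Hunk 1: at line 2 remove [rycgr] add [xak,elm,nkik] -> 8 lines: swwjv dkl gqgq xak elm nkik ydm ynswc
Hunk 2: at line 2 remove [gqgq,xak,elm] add [exjm] -> 6 lines: swwjv dkl exjm nkik ydm ynswc
Hunk 3: at line 1 remove [exjm] add [hmy,vkla,sbpk] -> 8 lines: swwjv dkl hmy vkla sbpk nkik ydm ynswc
Hunk 4: at line 3 remove [sbpk,nkik] add [prv,poql,hsgkf] -> 9 lines: swwjv dkl hmy vkla prv poql hsgkf ydm ynswc
Hunk 5: at line 2 remove [hmy] add [bhl] -> 9 lines: swwjv dkl bhl vkla prv poql hsgkf ydm ynswc
Final line count: 9

Answer: 9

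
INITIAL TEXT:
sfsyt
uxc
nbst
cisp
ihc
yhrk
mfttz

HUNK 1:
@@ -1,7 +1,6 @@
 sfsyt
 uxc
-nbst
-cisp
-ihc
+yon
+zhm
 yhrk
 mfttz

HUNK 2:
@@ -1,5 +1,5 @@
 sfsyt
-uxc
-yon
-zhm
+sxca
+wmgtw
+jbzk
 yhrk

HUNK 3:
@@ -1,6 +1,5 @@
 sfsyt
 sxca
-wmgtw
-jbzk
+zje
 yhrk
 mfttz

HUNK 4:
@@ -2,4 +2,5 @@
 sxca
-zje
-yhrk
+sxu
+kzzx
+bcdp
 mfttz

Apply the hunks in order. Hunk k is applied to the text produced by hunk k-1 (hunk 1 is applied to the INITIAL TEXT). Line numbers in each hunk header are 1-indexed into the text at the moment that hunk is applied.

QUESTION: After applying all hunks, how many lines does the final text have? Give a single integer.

Answer: 6

Derivation:
Hunk 1: at line 1 remove [nbst,cisp,ihc] add [yon,zhm] -> 6 lines: sfsyt uxc yon zhm yhrk mfttz
Hunk 2: at line 1 remove [uxc,yon,zhm] add [sxca,wmgtw,jbzk] -> 6 lines: sfsyt sxca wmgtw jbzk yhrk mfttz
Hunk 3: at line 1 remove [wmgtw,jbzk] add [zje] -> 5 lines: sfsyt sxca zje yhrk mfttz
Hunk 4: at line 2 remove [zje,yhrk] add [sxu,kzzx,bcdp] -> 6 lines: sfsyt sxca sxu kzzx bcdp mfttz
Final line count: 6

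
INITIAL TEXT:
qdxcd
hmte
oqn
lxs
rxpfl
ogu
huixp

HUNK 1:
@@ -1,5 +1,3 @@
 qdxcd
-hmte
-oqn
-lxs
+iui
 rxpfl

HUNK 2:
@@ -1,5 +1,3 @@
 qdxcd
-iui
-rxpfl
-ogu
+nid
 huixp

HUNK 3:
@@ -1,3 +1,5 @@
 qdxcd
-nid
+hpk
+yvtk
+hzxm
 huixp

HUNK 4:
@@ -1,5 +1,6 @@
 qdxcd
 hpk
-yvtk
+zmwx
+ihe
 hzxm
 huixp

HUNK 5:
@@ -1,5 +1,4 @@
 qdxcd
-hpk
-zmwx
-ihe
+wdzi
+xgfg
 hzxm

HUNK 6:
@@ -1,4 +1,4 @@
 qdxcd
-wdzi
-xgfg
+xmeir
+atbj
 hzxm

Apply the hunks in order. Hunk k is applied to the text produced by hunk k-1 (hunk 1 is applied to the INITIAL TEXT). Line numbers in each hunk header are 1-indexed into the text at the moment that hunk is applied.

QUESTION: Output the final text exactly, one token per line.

Hunk 1: at line 1 remove [hmte,oqn,lxs] add [iui] -> 5 lines: qdxcd iui rxpfl ogu huixp
Hunk 2: at line 1 remove [iui,rxpfl,ogu] add [nid] -> 3 lines: qdxcd nid huixp
Hunk 3: at line 1 remove [nid] add [hpk,yvtk,hzxm] -> 5 lines: qdxcd hpk yvtk hzxm huixp
Hunk 4: at line 1 remove [yvtk] add [zmwx,ihe] -> 6 lines: qdxcd hpk zmwx ihe hzxm huixp
Hunk 5: at line 1 remove [hpk,zmwx,ihe] add [wdzi,xgfg] -> 5 lines: qdxcd wdzi xgfg hzxm huixp
Hunk 6: at line 1 remove [wdzi,xgfg] add [xmeir,atbj] -> 5 lines: qdxcd xmeir atbj hzxm huixp

Answer: qdxcd
xmeir
atbj
hzxm
huixp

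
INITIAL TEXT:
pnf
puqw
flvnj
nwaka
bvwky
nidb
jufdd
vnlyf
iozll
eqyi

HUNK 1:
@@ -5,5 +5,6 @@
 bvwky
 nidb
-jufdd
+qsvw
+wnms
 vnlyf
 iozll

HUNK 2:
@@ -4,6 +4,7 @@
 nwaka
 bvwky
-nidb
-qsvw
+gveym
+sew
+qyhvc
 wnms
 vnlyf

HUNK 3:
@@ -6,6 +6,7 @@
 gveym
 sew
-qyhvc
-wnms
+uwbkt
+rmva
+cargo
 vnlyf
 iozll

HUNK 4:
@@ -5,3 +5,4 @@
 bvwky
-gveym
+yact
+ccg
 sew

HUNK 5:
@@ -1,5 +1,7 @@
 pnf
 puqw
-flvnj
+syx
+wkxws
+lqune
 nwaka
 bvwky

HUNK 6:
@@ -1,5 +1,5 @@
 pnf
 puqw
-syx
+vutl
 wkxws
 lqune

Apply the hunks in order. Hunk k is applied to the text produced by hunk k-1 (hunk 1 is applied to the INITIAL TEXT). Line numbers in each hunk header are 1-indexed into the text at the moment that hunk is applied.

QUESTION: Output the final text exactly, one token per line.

Answer: pnf
puqw
vutl
wkxws
lqune
nwaka
bvwky
yact
ccg
sew
uwbkt
rmva
cargo
vnlyf
iozll
eqyi

Derivation:
Hunk 1: at line 5 remove [jufdd] add [qsvw,wnms] -> 11 lines: pnf puqw flvnj nwaka bvwky nidb qsvw wnms vnlyf iozll eqyi
Hunk 2: at line 4 remove [nidb,qsvw] add [gveym,sew,qyhvc] -> 12 lines: pnf puqw flvnj nwaka bvwky gveym sew qyhvc wnms vnlyf iozll eqyi
Hunk 3: at line 6 remove [qyhvc,wnms] add [uwbkt,rmva,cargo] -> 13 lines: pnf puqw flvnj nwaka bvwky gveym sew uwbkt rmva cargo vnlyf iozll eqyi
Hunk 4: at line 5 remove [gveym] add [yact,ccg] -> 14 lines: pnf puqw flvnj nwaka bvwky yact ccg sew uwbkt rmva cargo vnlyf iozll eqyi
Hunk 5: at line 1 remove [flvnj] add [syx,wkxws,lqune] -> 16 lines: pnf puqw syx wkxws lqune nwaka bvwky yact ccg sew uwbkt rmva cargo vnlyf iozll eqyi
Hunk 6: at line 1 remove [syx] add [vutl] -> 16 lines: pnf puqw vutl wkxws lqune nwaka bvwky yact ccg sew uwbkt rmva cargo vnlyf iozll eqyi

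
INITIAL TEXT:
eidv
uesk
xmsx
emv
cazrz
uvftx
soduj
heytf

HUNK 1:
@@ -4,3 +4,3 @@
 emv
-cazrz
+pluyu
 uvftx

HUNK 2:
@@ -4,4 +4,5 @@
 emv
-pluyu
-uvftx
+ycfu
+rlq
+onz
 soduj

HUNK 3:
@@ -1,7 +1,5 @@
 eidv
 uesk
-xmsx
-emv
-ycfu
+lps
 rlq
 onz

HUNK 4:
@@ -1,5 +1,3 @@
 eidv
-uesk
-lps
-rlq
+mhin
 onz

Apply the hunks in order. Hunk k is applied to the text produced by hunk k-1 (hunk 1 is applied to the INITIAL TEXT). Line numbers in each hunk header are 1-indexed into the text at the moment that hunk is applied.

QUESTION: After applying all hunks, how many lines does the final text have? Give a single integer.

Hunk 1: at line 4 remove [cazrz] add [pluyu] -> 8 lines: eidv uesk xmsx emv pluyu uvftx soduj heytf
Hunk 2: at line 4 remove [pluyu,uvftx] add [ycfu,rlq,onz] -> 9 lines: eidv uesk xmsx emv ycfu rlq onz soduj heytf
Hunk 3: at line 1 remove [xmsx,emv,ycfu] add [lps] -> 7 lines: eidv uesk lps rlq onz soduj heytf
Hunk 4: at line 1 remove [uesk,lps,rlq] add [mhin] -> 5 lines: eidv mhin onz soduj heytf
Final line count: 5

Answer: 5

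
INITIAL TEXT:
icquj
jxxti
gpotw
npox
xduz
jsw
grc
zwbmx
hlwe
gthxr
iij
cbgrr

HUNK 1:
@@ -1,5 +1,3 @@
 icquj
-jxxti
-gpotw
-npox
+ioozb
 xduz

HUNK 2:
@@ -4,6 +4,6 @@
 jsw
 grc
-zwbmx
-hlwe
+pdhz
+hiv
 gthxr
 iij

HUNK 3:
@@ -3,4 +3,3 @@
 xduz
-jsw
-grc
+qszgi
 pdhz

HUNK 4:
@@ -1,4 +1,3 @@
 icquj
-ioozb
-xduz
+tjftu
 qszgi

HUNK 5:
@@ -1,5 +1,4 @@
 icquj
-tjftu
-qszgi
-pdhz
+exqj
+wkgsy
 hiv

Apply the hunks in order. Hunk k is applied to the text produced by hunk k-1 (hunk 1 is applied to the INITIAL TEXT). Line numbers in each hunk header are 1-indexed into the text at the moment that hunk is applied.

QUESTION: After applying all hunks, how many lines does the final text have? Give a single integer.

Answer: 7

Derivation:
Hunk 1: at line 1 remove [jxxti,gpotw,npox] add [ioozb] -> 10 lines: icquj ioozb xduz jsw grc zwbmx hlwe gthxr iij cbgrr
Hunk 2: at line 4 remove [zwbmx,hlwe] add [pdhz,hiv] -> 10 lines: icquj ioozb xduz jsw grc pdhz hiv gthxr iij cbgrr
Hunk 3: at line 3 remove [jsw,grc] add [qszgi] -> 9 lines: icquj ioozb xduz qszgi pdhz hiv gthxr iij cbgrr
Hunk 4: at line 1 remove [ioozb,xduz] add [tjftu] -> 8 lines: icquj tjftu qszgi pdhz hiv gthxr iij cbgrr
Hunk 5: at line 1 remove [tjftu,qszgi,pdhz] add [exqj,wkgsy] -> 7 lines: icquj exqj wkgsy hiv gthxr iij cbgrr
Final line count: 7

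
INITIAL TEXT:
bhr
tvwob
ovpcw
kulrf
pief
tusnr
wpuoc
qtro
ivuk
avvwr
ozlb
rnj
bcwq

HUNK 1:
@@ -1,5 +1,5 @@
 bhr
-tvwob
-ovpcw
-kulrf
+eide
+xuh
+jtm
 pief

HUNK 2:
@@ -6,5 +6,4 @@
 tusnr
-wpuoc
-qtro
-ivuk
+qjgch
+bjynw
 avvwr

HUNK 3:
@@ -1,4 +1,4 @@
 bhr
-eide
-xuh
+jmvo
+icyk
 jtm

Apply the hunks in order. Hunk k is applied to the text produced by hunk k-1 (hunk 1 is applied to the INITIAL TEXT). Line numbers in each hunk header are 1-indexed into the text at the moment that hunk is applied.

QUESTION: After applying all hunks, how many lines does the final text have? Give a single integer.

Answer: 12

Derivation:
Hunk 1: at line 1 remove [tvwob,ovpcw,kulrf] add [eide,xuh,jtm] -> 13 lines: bhr eide xuh jtm pief tusnr wpuoc qtro ivuk avvwr ozlb rnj bcwq
Hunk 2: at line 6 remove [wpuoc,qtro,ivuk] add [qjgch,bjynw] -> 12 lines: bhr eide xuh jtm pief tusnr qjgch bjynw avvwr ozlb rnj bcwq
Hunk 3: at line 1 remove [eide,xuh] add [jmvo,icyk] -> 12 lines: bhr jmvo icyk jtm pief tusnr qjgch bjynw avvwr ozlb rnj bcwq
Final line count: 12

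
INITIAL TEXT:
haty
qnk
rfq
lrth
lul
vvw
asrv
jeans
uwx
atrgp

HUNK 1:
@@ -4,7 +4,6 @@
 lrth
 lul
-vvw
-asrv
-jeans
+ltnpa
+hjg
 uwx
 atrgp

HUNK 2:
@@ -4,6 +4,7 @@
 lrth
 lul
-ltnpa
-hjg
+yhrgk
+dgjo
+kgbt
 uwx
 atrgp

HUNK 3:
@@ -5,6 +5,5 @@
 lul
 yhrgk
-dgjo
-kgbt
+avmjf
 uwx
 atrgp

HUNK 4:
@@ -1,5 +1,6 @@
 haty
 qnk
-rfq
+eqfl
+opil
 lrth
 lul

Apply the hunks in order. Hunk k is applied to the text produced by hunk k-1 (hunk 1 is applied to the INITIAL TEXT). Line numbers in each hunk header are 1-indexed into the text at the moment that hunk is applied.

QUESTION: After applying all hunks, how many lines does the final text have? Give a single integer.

Hunk 1: at line 4 remove [vvw,asrv,jeans] add [ltnpa,hjg] -> 9 lines: haty qnk rfq lrth lul ltnpa hjg uwx atrgp
Hunk 2: at line 4 remove [ltnpa,hjg] add [yhrgk,dgjo,kgbt] -> 10 lines: haty qnk rfq lrth lul yhrgk dgjo kgbt uwx atrgp
Hunk 3: at line 5 remove [dgjo,kgbt] add [avmjf] -> 9 lines: haty qnk rfq lrth lul yhrgk avmjf uwx atrgp
Hunk 4: at line 1 remove [rfq] add [eqfl,opil] -> 10 lines: haty qnk eqfl opil lrth lul yhrgk avmjf uwx atrgp
Final line count: 10

Answer: 10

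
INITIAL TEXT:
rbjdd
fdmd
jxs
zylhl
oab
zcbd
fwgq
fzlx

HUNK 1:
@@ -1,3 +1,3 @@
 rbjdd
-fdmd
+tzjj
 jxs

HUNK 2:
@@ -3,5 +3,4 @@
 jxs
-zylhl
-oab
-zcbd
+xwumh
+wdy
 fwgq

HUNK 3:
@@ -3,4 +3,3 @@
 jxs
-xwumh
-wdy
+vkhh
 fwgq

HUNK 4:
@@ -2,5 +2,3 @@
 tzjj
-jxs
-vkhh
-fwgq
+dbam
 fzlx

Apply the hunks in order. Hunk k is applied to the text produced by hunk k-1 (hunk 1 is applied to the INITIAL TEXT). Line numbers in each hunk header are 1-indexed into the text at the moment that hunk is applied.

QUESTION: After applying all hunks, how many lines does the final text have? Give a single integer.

Answer: 4

Derivation:
Hunk 1: at line 1 remove [fdmd] add [tzjj] -> 8 lines: rbjdd tzjj jxs zylhl oab zcbd fwgq fzlx
Hunk 2: at line 3 remove [zylhl,oab,zcbd] add [xwumh,wdy] -> 7 lines: rbjdd tzjj jxs xwumh wdy fwgq fzlx
Hunk 3: at line 3 remove [xwumh,wdy] add [vkhh] -> 6 lines: rbjdd tzjj jxs vkhh fwgq fzlx
Hunk 4: at line 2 remove [jxs,vkhh,fwgq] add [dbam] -> 4 lines: rbjdd tzjj dbam fzlx
Final line count: 4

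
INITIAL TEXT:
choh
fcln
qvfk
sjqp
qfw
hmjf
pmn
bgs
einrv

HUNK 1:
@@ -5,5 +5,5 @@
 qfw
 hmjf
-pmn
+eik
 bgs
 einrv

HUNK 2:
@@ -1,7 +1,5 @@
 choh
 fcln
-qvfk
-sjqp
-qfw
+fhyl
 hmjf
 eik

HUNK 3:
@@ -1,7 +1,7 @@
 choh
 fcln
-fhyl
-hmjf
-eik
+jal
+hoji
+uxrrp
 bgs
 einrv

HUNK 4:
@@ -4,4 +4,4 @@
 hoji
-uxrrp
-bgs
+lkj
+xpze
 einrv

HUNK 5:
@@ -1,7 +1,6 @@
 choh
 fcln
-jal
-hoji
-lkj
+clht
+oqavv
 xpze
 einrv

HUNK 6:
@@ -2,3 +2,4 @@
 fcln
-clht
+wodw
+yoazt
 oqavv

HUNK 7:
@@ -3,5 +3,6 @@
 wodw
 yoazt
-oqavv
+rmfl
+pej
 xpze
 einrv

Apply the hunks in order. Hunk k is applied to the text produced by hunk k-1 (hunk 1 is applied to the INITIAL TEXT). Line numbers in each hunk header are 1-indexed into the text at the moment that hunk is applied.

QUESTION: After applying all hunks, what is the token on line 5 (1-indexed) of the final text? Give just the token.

Hunk 1: at line 5 remove [pmn] add [eik] -> 9 lines: choh fcln qvfk sjqp qfw hmjf eik bgs einrv
Hunk 2: at line 1 remove [qvfk,sjqp,qfw] add [fhyl] -> 7 lines: choh fcln fhyl hmjf eik bgs einrv
Hunk 3: at line 1 remove [fhyl,hmjf,eik] add [jal,hoji,uxrrp] -> 7 lines: choh fcln jal hoji uxrrp bgs einrv
Hunk 4: at line 4 remove [uxrrp,bgs] add [lkj,xpze] -> 7 lines: choh fcln jal hoji lkj xpze einrv
Hunk 5: at line 1 remove [jal,hoji,lkj] add [clht,oqavv] -> 6 lines: choh fcln clht oqavv xpze einrv
Hunk 6: at line 2 remove [clht] add [wodw,yoazt] -> 7 lines: choh fcln wodw yoazt oqavv xpze einrv
Hunk 7: at line 3 remove [oqavv] add [rmfl,pej] -> 8 lines: choh fcln wodw yoazt rmfl pej xpze einrv
Final line 5: rmfl

Answer: rmfl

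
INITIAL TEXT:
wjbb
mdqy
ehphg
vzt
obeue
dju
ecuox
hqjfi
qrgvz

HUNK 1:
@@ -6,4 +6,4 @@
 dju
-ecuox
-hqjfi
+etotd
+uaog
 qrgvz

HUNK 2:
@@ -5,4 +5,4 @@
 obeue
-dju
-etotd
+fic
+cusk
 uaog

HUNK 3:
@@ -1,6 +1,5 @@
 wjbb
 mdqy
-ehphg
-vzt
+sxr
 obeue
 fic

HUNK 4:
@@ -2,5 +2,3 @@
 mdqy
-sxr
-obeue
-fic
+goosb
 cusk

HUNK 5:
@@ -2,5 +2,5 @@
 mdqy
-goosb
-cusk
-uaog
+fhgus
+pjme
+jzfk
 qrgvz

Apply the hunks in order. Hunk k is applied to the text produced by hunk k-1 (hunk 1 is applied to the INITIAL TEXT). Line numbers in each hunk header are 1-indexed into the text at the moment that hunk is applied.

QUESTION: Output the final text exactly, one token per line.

Hunk 1: at line 6 remove [ecuox,hqjfi] add [etotd,uaog] -> 9 lines: wjbb mdqy ehphg vzt obeue dju etotd uaog qrgvz
Hunk 2: at line 5 remove [dju,etotd] add [fic,cusk] -> 9 lines: wjbb mdqy ehphg vzt obeue fic cusk uaog qrgvz
Hunk 3: at line 1 remove [ehphg,vzt] add [sxr] -> 8 lines: wjbb mdqy sxr obeue fic cusk uaog qrgvz
Hunk 4: at line 2 remove [sxr,obeue,fic] add [goosb] -> 6 lines: wjbb mdqy goosb cusk uaog qrgvz
Hunk 5: at line 2 remove [goosb,cusk,uaog] add [fhgus,pjme,jzfk] -> 6 lines: wjbb mdqy fhgus pjme jzfk qrgvz

Answer: wjbb
mdqy
fhgus
pjme
jzfk
qrgvz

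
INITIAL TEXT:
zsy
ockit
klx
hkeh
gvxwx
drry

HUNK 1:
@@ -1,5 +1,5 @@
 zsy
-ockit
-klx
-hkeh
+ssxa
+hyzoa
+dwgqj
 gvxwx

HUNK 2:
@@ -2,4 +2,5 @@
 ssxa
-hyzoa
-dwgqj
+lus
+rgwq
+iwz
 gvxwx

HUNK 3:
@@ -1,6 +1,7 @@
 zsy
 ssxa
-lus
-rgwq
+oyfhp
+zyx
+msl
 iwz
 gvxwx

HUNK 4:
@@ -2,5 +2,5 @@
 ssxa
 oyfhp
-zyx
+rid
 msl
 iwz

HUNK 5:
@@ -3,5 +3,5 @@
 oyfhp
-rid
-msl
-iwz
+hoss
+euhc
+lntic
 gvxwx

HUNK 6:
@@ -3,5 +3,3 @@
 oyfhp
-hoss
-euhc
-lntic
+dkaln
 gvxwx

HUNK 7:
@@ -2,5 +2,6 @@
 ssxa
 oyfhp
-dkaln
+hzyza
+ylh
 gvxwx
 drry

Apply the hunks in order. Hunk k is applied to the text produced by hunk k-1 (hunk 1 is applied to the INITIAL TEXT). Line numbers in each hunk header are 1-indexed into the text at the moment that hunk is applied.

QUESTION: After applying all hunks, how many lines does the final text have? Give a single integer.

Hunk 1: at line 1 remove [ockit,klx,hkeh] add [ssxa,hyzoa,dwgqj] -> 6 lines: zsy ssxa hyzoa dwgqj gvxwx drry
Hunk 2: at line 2 remove [hyzoa,dwgqj] add [lus,rgwq,iwz] -> 7 lines: zsy ssxa lus rgwq iwz gvxwx drry
Hunk 3: at line 1 remove [lus,rgwq] add [oyfhp,zyx,msl] -> 8 lines: zsy ssxa oyfhp zyx msl iwz gvxwx drry
Hunk 4: at line 2 remove [zyx] add [rid] -> 8 lines: zsy ssxa oyfhp rid msl iwz gvxwx drry
Hunk 5: at line 3 remove [rid,msl,iwz] add [hoss,euhc,lntic] -> 8 lines: zsy ssxa oyfhp hoss euhc lntic gvxwx drry
Hunk 6: at line 3 remove [hoss,euhc,lntic] add [dkaln] -> 6 lines: zsy ssxa oyfhp dkaln gvxwx drry
Hunk 7: at line 2 remove [dkaln] add [hzyza,ylh] -> 7 lines: zsy ssxa oyfhp hzyza ylh gvxwx drry
Final line count: 7

Answer: 7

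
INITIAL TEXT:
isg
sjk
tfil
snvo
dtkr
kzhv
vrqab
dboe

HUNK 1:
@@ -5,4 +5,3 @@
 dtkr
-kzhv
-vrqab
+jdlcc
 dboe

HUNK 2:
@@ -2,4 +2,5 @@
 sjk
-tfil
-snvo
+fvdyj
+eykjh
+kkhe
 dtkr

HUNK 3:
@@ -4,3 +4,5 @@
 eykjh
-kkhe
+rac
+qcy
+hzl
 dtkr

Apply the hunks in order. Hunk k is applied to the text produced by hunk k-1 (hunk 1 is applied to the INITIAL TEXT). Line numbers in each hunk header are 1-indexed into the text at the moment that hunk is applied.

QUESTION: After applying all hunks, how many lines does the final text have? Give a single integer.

Hunk 1: at line 5 remove [kzhv,vrqab] add [jdlcc] -> 7 lines: isg sjk tfil snvo dtkr jdlcc dboe
Hunk 2: at line 2 remove [tfil,snvo] add [fvdyj,eykjh,kkhe] -> 8 lines: isg sjk fvdyj eykjh kkhe dtkr jdlcc dboe
Hunk 3: at line 4 remove [kkhe] add [rac,qcy,hzl] -> 10 lines: isg sjk fvdyj eykjh rac qcy hzl dtkr jdlcc dboe
Final line count: 10

Answer: 10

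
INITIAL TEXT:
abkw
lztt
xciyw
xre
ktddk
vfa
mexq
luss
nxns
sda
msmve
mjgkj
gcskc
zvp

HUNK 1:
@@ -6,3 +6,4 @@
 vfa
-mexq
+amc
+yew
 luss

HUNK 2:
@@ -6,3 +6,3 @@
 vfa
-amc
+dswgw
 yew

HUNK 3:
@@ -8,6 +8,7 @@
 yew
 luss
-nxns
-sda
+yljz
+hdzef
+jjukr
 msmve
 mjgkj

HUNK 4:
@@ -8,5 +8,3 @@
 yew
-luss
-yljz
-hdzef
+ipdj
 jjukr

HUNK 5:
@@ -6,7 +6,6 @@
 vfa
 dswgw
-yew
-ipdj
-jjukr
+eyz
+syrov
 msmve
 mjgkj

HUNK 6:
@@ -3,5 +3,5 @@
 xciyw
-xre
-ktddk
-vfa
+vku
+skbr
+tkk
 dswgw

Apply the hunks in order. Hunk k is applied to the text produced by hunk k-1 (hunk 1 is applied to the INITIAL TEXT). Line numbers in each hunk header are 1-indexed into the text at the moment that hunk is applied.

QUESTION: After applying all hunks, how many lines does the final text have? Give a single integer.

Hunk 1: at line 6 remove [mexq] add [amc,yew] -> 15 lines: abkw lztt xciyw xre ktddk vfa amc yew luss nxns sda msmve mjgkj gcskc zvp
Hunk 2: at line 6 remove [amc] add [dswgw] -> 15 lines: abkw lztt xciyw xre ktddk vfa dswgw yew luss nxns sda msmve mjgkj gcskc zvp
Hunk 3: at line 8 remove [nxns,sda] add [yljz,hdzef,jjukr] -> 16 lines: abkw lztt xciyw xre ktddk vfa dswgw yew luss yljz hdzef jjukr msmve mjgkj gcskc zvp
Hunk 4: at line 8 remove [luss,yljz,hdzef] add [ipdj] -> 14 lines: abkw lztt xciyw xre ktddk vfa dswgw yew ipdj jjukr msmve mjgkj gcskc zvp
Hunk 5: at line 6 remove [yew,ipdj,jjukr] add [eyz,syrov] -> 13 lines: abkw lztt xciyw xre ktddk vfa dswgw eyz syrov msmve mjgkj gcskc zvp
Hunk 6: at line 3 remove [xre,ktddk,vfa] add [vku,skbr,tkk] -> 13 lines: abkw lztt xciyw vku skbr tkk dswgw eyz syrov msmve mjgkj gcskc zvp
Final line count: 13

Answer: 13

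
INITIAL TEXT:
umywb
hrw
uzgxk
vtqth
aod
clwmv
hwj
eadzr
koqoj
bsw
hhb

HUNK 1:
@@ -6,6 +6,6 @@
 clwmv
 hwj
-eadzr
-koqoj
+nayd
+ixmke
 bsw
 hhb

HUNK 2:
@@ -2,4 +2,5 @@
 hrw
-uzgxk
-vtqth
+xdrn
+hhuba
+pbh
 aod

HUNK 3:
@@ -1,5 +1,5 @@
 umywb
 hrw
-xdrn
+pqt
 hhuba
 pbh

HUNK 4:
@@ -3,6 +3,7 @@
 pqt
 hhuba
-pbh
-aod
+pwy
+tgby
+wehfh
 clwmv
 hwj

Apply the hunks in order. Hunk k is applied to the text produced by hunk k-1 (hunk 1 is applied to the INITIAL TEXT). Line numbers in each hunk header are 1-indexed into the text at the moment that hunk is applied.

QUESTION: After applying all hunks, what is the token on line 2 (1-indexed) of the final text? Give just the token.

Answer: hrw

Derivation:
Hunk 1: at line 6 remove [eadzr,koqoj] add [nayd,ixmke] -> 11 lines: umywb hrw uzgxk vtqth aod clwmv hwj nayd ixmke bsw hhb
Hunk 2: at line 2 remove [uzgxk,vtqth] add [xdrn,hhuba,pbh] -> 12 lines: umywb hrw xdrn hhuba pbh aod clwmv hwj nayd ixmke bsw hhb
Hunk 3: at line 1 remove [xdrn] add [pqt] -> 12 lines: umywb hrw pqt hhuba pbh aod clwmv hwj nayd ixmke bsw hhb
Hunk 4: at line 3 remove [pbh,aod] add [pwy,tgby,wehfh] -> 13 lines: umywb hrw pqt hhuba pwy tgby wehfh clwmv hwj nayd ixmke bsw hhb
Final line 2: hrw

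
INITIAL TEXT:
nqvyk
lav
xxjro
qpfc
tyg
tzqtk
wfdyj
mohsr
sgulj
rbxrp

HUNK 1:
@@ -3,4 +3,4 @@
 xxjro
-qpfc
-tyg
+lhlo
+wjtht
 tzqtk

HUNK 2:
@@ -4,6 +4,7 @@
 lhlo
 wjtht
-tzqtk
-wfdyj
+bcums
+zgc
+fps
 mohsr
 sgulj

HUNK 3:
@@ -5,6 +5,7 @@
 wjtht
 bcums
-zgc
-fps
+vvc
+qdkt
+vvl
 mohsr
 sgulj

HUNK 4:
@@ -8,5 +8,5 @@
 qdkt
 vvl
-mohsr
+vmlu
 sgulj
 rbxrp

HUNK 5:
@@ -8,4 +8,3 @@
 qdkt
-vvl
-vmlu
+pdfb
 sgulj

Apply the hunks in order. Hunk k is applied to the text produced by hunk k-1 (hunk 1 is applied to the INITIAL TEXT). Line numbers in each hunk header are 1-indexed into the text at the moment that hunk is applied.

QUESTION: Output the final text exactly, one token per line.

Answer: nqvyk
lav
xxjro
lhlo
wjtht
bcums
vvc
qdkt
pdfb
sgulj
rbxrp

Derivation:
Hunk 1: at line 3 remove [qpfc,tyg] add [lhlo,wjtht] -> 10 lines: nqvyk lav xxjro lhlo wjtht tzqtk wfdyj mohsr sgulj rbxrp
Hunk 2: at line 4 remove [tzqtk,wfdyj] add [bcums,zgc,fps] -> 11 lines: nqvyk lav xxjro lhlo wjtht bcums zgc fps mohsr sgulj rbxrp
Hunk 3: at line 5 remove [zgc,fps] add [vvc,qdkt,vvl] -> 12 lines: nqvyk lav xxjro lhlo wjtht bcums vvc qdkt vvl mohsr sgulj rbxrp
Hunk 4: at line 8 remove [mohsr] add [vmlu] -> 12 lines: nqvyk lav xxjro lhlo wjtht bcums vvc qdkt vvl vmlu sgulj rbxrp
Hunk 5: at line 8 remove [vvl,vmlu] add [pdfb] -> 11 lines: nqvyk lav xxjro lhlo wjtht bcums vvc qdkt pdfb sgulj rbxrp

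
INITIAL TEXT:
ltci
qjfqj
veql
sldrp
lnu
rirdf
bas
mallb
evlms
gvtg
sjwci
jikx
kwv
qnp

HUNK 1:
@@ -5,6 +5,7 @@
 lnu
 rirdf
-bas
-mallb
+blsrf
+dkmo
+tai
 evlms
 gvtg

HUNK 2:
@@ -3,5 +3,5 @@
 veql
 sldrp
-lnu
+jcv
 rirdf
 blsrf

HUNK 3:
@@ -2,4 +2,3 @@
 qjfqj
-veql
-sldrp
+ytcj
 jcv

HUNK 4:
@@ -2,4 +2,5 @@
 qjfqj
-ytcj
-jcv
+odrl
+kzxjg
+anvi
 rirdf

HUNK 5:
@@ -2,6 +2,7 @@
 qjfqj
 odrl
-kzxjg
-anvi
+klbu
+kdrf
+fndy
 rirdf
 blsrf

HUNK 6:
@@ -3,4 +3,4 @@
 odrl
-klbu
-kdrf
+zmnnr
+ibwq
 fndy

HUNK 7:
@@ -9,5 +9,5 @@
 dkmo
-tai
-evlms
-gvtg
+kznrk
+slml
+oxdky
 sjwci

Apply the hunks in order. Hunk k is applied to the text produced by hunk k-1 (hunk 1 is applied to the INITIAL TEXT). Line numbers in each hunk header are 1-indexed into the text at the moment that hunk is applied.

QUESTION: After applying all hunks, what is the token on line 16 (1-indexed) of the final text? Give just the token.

Answer: qnp

Derivation:
Hunk 1: at line 5 remove [bas,mallb] add [blsrf,dkmo,tai] -> 15 lines: ltci qjfqj veql sldrp lnu rirdf blsrf dkmo tai evlms gvtg sjwci jikx kwv qnp
Hunk 2: at line 3 remove [lnu] add [jcv] -> 15 lines: ltci qjfqj veql sldrp jcv rirdf blsrf dkmo tai evlms gvtg sjwci jikx kwv qnp
Hunk 3: at line 2 remove [veql,sldrp] add [ytcj] -> 14 lines: ltci qjfqj ytcj jcv rirdf blsrf dkmo tai evlms gvtg sjwci jikx kwv qnp
Hunk 4: at line 2 remove [ytcj,jcv] add [odrl,kzxjg,anvi] -> 15 lines: ltci qjfqj odrl kzxjg anvi rirdf blsrf dkmo tai evlms gvtg sjwci jikx kwv qnp
Hunk 5: at line 2 remove [kzxjg,anvi] add [klbu,kdrf,fndy] -> 16 lines: ltci qjfqj odrl klbu kdrf fndy rirdf blsrf dkmo tai evlms gvtg sjwci jikx kwv qnp
Hunk 6: at line 3 remove [klbu,kdrf] add [zmnnr,ibwq] -> 16 lines: ltci qjfqj odrl zmnnr ibwq fndy rirdf blsrf dkmo tai evlms gvtg sjwci jikx kwv qnp
Hunk 7: at line 9 remove [tai,evlms,gvtg] add [kznrk,slml,oxdky] -> 16 lines: ltci qjfqj odrl zmnnr ibwq fndy rirdf blsrf dkmo kznrk slml oxdky sjwci jikx kwv qnp
Final line 16: qnp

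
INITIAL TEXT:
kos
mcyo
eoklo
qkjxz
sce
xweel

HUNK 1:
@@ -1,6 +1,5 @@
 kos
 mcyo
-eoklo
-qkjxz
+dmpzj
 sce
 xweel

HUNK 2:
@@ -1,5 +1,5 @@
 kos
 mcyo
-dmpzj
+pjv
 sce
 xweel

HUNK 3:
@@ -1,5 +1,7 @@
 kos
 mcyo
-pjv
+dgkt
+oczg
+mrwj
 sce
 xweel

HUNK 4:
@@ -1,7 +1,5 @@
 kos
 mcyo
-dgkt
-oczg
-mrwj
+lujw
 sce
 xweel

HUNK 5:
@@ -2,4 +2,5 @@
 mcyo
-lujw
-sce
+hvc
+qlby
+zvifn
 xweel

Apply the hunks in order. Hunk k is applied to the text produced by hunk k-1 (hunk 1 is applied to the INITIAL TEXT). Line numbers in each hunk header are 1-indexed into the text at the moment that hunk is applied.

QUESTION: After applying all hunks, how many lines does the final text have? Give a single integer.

Hunk 1: at line 1 remove [eoklo,qkjxz] add [dmpzj] -> 5 lines: kos mcyo dmpzj sce xweel
Hunk 2: at line 1 remove [dmpzj] add [pjv] -> 5 lines: kos mcyo pjv sce xweel
Hunk 3: at line 1 remove [pjv] add [dgkt,oczg,mrwj] -> 7 lines: kos mcyo dgkt oczg mrwj sce xweel
Hunk 4: at line 1 remove [dgkt,oczg,mrwj] add [lujw] -> 5 lines: kos mcyo lujw sce xweel
Hunk 5: at line 2 remove [lujw,sce] add [hvc,qlby,zvifn] -> 6 lines: kos mcyo hvc qlby zvifn xweel
Final line count: 6

Answer: 6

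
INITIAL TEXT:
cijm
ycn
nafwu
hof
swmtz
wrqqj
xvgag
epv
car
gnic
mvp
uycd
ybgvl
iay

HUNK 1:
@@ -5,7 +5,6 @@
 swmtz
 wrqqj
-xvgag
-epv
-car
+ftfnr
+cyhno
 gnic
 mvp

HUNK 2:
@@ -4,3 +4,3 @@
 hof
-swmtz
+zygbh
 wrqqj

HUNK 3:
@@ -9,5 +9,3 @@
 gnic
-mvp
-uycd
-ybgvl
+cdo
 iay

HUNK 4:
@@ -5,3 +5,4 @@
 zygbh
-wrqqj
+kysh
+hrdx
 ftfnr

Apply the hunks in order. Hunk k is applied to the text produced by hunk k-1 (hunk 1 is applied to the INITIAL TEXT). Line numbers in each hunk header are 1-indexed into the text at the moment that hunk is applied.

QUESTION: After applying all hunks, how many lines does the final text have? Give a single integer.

Hunk 1: at line 5 remove [xvgag,epv,car] add [ftfnr,cyhno] -> 13 lines: cijm ycn nafwu hof swmtz wrqqj ftfnr cyhno gnic mvp uycd ybgvl iay
Hunk 2: at line 4 remove [swmtz] add [zygbh] -> 13 lines: cijm ycn nafwu hof zygbh wrqqj ftfnr cyhno gnic mvp uycd ybgvl iay
Hunk 3: at line 9 remove [mvp,uycd,ybgvl] add [cdo] -> 11 lines: cijm ycn nafwu hof zygbh wrqqj ftfnr cyhno gnic cdo iay
Hunk 4: at line 5 remove [wrqqj] add [kysh,hrdx] -> 12 lines: cijm ycn nafwu hof zygbh kysh hrdx ftfnr cyhno gnic cdo iay
Final line count: 12

Answer: 12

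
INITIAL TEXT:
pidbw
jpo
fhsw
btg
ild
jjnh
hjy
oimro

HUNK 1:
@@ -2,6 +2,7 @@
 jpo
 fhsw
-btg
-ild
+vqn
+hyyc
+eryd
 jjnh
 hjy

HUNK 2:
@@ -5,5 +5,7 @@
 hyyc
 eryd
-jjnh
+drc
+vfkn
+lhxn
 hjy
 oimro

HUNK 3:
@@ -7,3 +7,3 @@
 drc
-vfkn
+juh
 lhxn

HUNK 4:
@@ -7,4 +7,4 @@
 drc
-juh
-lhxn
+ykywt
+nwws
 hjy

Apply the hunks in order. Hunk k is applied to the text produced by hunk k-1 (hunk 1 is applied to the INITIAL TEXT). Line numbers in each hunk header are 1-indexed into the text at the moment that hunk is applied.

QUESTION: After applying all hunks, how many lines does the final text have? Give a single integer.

Hunk 1: at line 2 remove [btg,ild] add [vqn,hyyc,eryd] -> 9 lines: pidbw jpo fhsw vqn hyyc eryd jjnh hjy oimro
Hunk 2: at line 5 remove [jjnh] add [drc,vfkn,lhxn] -> 11 lines: pidbw jpo fhsw vqn hyyc eryd drc vfkn lhxn hjy oimro
Hunk 3: at line 7 remove [vfkn] add [juh] -> 11 lines: pidbw jpo fhsw vqn hyyc eryd drc juh lhxn hjy oimro
Hunk 4: at line 7 remove [juh,lhxn] add [ykywt,nwws] -> 11 lines: pidbw jpo fhsw vqn hyyc eryd drc ykywt nwws hjy oimro
Final line count: 11

Answer: 11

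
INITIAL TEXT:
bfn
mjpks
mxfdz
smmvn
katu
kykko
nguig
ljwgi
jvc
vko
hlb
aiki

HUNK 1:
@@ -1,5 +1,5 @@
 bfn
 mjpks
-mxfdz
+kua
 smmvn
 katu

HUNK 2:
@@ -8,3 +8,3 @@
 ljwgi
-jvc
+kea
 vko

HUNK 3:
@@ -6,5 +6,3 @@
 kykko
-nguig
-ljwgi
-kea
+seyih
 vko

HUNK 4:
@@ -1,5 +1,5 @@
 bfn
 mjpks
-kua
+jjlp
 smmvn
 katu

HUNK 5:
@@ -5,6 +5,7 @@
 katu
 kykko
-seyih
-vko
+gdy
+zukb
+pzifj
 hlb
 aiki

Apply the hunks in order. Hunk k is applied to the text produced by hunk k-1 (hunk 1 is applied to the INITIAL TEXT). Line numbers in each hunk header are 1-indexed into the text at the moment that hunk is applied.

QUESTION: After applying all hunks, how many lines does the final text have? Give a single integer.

Answer: 11

Derivation:
Hunk 1: at line 1 remove [mxfdz] add [kua] -> 12 lines: bfn mjpks kua smmvn katu kykko nguig ljwgi jvc vko hlb aiki
Hunk 2: at line 8 remove [jvc] add [kea] -> 12 lines: bfn mjpks kua smmvn katu kykko nguig ljwgi kea vko hlb aiki
Hunk 3: at line 6 remove [nguig,ljwgi,kea] add [seyih] -> 10 lines: bfn mjpks kua smmvn katu kykko seyih vko hlb aiki
Hunk 4: at line 1 remove [kua] add [jjlp] -> 10 lines: bfn mjpks jjlp smmvn katu kykko seyih vko hlb aiki
Hunk 5: at line 5 remove [seyih,vko] add [gdy,zukb,pzifj] -> 11 lines: bfn mjpks jjlp smmvn katu kykko gdy zukb pzifj hlb aiki
Final line count: 11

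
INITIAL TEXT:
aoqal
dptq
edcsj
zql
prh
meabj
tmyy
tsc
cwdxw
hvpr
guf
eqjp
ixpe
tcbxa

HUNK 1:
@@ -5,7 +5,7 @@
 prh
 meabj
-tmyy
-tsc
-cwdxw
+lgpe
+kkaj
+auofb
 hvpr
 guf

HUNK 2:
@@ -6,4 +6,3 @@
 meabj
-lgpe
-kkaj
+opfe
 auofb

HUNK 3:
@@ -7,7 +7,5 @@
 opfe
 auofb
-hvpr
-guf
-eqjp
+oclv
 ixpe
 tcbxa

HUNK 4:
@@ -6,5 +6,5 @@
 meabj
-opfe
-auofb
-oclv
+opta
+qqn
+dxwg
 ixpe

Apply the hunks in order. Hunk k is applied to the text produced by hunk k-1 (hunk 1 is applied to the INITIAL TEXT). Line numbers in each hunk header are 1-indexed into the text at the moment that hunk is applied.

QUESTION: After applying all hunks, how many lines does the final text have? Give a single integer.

Hunk 1: at line 5 remove [tmyy,tsc,cwdxw] add [lgpe,kkaj,auofb] -> 14 lines: aoqal dptq edcsj zql prh meabj lgpe kkaj auofb hvpr guf eqjp ixpe tcbxa
Hunk 2: at line 6 remove [lgpe,kkaj] add [opfe] -> 13 lines: aoqal dptq edcsj zql prh meabj opfe auofb hvpr guf eqjp ixpe tcbxa
Hunk 3: at line 7 remove [hvpr,guf,eqjp] add [oclv] -> 11 lines: aoqal dptq edcsj zql prh meabj opfe auofb oclv ixpe tcbxa
Hunk 4: at line 6 remove [opfe,auofb,oclv] add [opta,qqn,dxwg] -> 11 lines: aoqal dptq edcsj zql prh meabj opta qqn dxwg ixpe tcbxa
Final line count: 11

Answer: 11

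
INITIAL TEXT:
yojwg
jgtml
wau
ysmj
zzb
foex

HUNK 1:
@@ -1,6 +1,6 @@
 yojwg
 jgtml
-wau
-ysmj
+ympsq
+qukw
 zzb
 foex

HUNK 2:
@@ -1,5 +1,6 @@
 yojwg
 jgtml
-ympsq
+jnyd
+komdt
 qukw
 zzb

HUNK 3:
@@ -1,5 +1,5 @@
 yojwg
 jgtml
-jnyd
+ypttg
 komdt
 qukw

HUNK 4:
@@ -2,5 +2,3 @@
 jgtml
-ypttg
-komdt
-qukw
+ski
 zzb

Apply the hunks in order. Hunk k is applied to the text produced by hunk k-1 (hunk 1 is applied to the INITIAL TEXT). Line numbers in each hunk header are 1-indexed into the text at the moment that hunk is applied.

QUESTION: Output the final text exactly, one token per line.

Hunk 1: at line 1 remove [wau,ysmj] add [ympsq,qukw] -> 6 lines: yojwg jgtml ympsq qukw zzb foex
Hunk 2: at line 1 remove [ympsq] add [jnyd,komdt] -> 7 lines: yojwg jgtml jnyd komdt qukw zzb foex
Hunk 3: at line 1 remove [jnyd] add [ypttg] -> 7 lines: yojwg jgtml ypttg komdt qukw zzb foex
Hunk 4: at line 2 remove [ypttg,komdt,qukw] add [ski] -> 5 lines: yojwg jgtml ski zzb foex

Answer: yojwg
jgtml
ski
zzb
foex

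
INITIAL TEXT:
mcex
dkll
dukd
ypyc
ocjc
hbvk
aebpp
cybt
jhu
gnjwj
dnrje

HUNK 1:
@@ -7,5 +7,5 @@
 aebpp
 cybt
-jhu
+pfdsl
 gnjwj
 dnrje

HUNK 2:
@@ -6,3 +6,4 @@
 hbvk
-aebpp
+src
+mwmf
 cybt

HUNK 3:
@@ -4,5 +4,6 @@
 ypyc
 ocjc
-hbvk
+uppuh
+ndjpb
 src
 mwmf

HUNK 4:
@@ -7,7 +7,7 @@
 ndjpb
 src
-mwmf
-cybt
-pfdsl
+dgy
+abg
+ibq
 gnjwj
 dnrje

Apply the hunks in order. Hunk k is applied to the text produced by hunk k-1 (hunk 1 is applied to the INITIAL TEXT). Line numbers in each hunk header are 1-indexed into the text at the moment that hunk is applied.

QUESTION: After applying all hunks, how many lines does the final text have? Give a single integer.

Hunk 1: at line 7 remove [jhu] add [pfdsl] -> 11 lines: mcex dkll dukd ypyc ocjc hbvk aebpp cybt pfdsl gnjwj dnrje
Hunk 2: at line 6 remove [aebpp] add [src,mwmf] -> 12 lines: mcex dkll dukd ypyc ocjc hbvk src mwmf cybt pfdsl gnjwj dnrje
Hunk 3: at line 4 remove [hbvk] add [uppuh,ndjpb] -> 13 lines: mcex dkll dukd ypyc ocjc uppuh ndjpb src mwmf cybt pfdsl gnjwj dnrje
Hunk 4: at line 7 remove [mwmf,cybt,pfdsl] add [dgy,abg,ibq] -> 13 lines: mcex dkll dukd ypyc ocjc uppuh ndjpb src dgy abg ibq gnjwj dnrje
Final line count: 13

Answer: 13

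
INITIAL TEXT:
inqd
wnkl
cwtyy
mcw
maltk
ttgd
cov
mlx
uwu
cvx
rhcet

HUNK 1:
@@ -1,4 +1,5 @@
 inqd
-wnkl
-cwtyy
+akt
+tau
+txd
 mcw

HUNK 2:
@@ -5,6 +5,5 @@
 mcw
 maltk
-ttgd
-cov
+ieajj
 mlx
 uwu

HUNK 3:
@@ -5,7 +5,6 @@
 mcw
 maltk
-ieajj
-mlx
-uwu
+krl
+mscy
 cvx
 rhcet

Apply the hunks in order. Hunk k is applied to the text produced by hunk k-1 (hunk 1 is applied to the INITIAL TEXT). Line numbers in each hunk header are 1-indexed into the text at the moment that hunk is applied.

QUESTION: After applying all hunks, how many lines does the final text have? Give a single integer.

Hunk 1: at line 1 remove [wnkl,cwtyy] add [akt,tau,txd] -> 12 lines: inqd akt tau txd mcw maltk ttgd cov mlx uwu cvx rhcet
Hunk 2: at line 5 remove [ttgd,cov] add [ieajj] -> 11 lines: inqd akt tau txd mcw maltk ieajj mlx uwu cvx rhcet
Hunk 3: at line 5 remove [ieajj,mlx,uwu] add [krl,mscy] -> 10 lines: inqd akt tau txd mcw maltk krl mscy cvx rhcet
Final line count: 10

Answer: 10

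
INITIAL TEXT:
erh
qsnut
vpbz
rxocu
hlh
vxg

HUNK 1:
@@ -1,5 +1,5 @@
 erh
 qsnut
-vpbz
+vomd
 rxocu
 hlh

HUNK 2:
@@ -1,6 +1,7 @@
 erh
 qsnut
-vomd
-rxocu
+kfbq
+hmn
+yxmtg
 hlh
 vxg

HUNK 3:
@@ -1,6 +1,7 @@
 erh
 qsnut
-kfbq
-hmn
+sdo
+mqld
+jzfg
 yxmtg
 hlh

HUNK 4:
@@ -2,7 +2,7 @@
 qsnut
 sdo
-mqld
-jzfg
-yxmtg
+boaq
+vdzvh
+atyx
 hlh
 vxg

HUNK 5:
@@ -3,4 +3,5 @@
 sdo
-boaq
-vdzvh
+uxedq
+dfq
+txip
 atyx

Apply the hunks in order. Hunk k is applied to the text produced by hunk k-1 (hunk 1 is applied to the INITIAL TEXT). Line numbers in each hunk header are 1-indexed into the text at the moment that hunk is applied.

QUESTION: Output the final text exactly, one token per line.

Hunk 1: at line 1 remove [vpbz] add [vomd] -> 6 lines: erh qsnut vomd rxocu hlh vxg
Hunk 2: at line 1 remove [vomd,rxocu] add [kfbq,hmn,yxmtg] -> 7 lines: erh qsnut kfbq hmn yxmtg hlh vxg
Hunk 3: at line 1 remove [kfbq,hmn] add [sdo,mqld,jzfg] -> 8 lines: erh qsnut sdo mqld jzfg yxmtg hlh vxg
Hunk 4: at line 2 remove [mqld,jzfg,yxmtg] add [boaq,vdzvh,atyx] -> 8 lines: erh qsnut sdo boaq vdzvh atyx hlh vxg
Hunk 5: at line 3 remove [boaq,vdzvh] add [uxedq,dfq,txip] -> 9 lines: erh qsnut sdo uxedq dfq txip atyx hlh vxg

Answer: erh
qsnut
sdo
uxedq
dfq
txip
atyx
hlh
vxg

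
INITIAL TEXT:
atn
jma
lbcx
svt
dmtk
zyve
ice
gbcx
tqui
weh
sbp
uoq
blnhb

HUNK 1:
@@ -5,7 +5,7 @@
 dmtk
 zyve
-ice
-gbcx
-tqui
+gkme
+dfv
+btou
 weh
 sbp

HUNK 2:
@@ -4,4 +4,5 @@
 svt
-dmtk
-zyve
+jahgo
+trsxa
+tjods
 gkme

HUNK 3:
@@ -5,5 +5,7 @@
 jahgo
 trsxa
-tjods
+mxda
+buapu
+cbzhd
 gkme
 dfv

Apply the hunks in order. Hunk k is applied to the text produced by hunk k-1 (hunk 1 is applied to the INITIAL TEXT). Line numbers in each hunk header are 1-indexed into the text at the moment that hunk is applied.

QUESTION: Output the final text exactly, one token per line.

Hunk 1: at line 5 remove [ice,gbcx,tqui] add [gkme,dfv,btou] -> 13 lines: atn jma lbcx svt dmtk zyve gkme dfv btou weh sbp uoq blnhb
Hunk 2: at line 4 remove [dmtk,zyve] add [jahgo,trsxa,tjods] -> 14 lines: atn jma lbcx svt jahgo trsxa tjods gkme dfv btou weh sbp uoq blnhb
Hunk 3: at line 5 remove [tjods] add [mxda,buapu,cbzhd] -> 16 lines: atn jma lbcx svt jahgo trsxa mxda buapu cbzhd gkme dfv btou weh sbp uoq blnhb

Answer: atn
jma
lbcx
svt
jahgo
trsxa
mxda
buapu
cbzhd
gkme
dfv
btou
weh
sbp
uoq
blnhb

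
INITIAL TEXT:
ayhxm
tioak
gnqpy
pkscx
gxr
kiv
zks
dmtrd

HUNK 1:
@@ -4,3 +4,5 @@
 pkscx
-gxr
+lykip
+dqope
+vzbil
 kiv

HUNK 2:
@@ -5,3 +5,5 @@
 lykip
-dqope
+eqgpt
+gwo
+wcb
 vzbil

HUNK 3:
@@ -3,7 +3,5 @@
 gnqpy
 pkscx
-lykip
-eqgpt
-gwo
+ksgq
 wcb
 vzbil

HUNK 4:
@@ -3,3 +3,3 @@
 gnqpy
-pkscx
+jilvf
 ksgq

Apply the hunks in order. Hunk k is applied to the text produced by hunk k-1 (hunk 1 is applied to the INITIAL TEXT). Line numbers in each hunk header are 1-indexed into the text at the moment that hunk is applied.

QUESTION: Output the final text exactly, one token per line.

Answer: ayhxm
tioak
gnqpy
jilvf
ksgq
wcb
vzbil
kiv
zks
dmtrd

Derivation:
Hunk 1: at line 4 remove [gxr] add [lykip,dqope,vzbil] -> 10 lines: ayhxm tioak gnqpy pkscx lykip dqope vzbil kiv zks dmtrd
Hunk 2: at line 5 remove [dqope] add [eqgpt,gwo,wcb] -> 12 lines: ayhxm tioak gnqpy pkscx lykip eqgpt gwo wcb vzbil kiv zks dmtrd
Hunk 3: at line 3 remove [lykip,eqgpt,gwo] add [ksgq] -> 10 lines: ayhxm tioak gnqpy pkscx ksgq wcb vzbil kiv zks dmtrd
Hunk 4: at line 3 remove [pkscx] add [jilvf] -> 10 lines: ayhxm tioak gnqpy jilvf ksgq wcb vzbil kiv zks dmtrd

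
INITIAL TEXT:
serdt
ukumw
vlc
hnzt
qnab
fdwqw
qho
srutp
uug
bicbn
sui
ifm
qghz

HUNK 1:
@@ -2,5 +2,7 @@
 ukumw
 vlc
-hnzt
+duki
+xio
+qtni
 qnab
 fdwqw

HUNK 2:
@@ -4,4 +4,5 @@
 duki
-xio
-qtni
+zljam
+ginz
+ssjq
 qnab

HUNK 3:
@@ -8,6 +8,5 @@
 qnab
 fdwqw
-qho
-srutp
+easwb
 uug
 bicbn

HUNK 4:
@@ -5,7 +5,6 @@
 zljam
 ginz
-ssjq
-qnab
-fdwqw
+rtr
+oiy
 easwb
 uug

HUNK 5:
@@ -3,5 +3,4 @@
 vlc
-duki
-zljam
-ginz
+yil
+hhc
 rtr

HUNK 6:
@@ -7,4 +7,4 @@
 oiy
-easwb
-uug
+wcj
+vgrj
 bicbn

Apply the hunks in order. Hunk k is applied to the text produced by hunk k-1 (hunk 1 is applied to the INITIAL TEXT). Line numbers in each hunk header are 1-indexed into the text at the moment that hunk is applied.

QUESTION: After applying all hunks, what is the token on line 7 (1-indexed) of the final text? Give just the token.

Answer: oiy

Derivation:
Hunk 1: at line 2 remove [hnzt] add [duki,xio,qtni] -> 15 lines: serdt ukumw vlc duki xio qtni qnab fdwqw qho srutp uug bicbn sui ifm qghz
Hunk 2: at line 4 remove [xio,qtni] add [zljam,ginz,ssjq] -> 16 lines: serdt ukumw vlc duki zljam ginz ssjq qnab fdwqw qho srutp uug bicbn sui ifm qghz
Hunk 3: at line 8 remove [qho,srutp] add [easwb] -> 15 lines: serdt ukumw vlc duki zljam ginz ssjq qnab fdwqw easwb uug bicbn sui ifm qghz
Hunk 4: at line 5 remove [ssjq,qnab,fdwqw] add [rtr,oiy] -> 14 lines: serdt ukumw vlc duki zljam ginz rtr oiy easwb uug bicbn sui ifm qghz
Hunk 5: at line 3 remove [duki,zljam,ginz] add [yil,hhc] -> 13 lines: serdt ukumw vlc yil hhc rtr oiy easwb uug bicbn sui ifm qghz
Hunk 6: at line 7 remove [easwb,uug] add [wcj,vgrj] -> 13 lines: serdt ukumw vlc yil hhc rtr oiy wcj vgrj bicbn sui ifm qghz
Final line 7: oiy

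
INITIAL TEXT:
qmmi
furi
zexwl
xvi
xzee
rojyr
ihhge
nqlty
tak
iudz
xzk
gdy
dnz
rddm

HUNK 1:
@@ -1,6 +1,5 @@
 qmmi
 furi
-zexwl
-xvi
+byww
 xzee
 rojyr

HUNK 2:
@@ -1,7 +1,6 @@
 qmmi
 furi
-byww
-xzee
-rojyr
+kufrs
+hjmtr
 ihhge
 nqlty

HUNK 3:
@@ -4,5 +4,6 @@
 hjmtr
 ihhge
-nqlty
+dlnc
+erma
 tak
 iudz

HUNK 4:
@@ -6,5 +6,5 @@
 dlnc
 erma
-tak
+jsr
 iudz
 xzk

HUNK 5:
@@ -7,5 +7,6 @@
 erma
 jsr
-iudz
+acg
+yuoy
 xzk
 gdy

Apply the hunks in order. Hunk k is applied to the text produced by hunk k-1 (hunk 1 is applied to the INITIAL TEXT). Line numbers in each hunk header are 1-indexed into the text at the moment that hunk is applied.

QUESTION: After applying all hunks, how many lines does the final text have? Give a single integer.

Answer: 14

Derivation:
Hunk 1: at line 1 remove [zexwl,xvi] add [byww] -> 13 lines: qmmi furi byww xzee rojyr ihhge nqlty tak iudz xzk gdy dnz rddm
Hunk 2: at line 1 remove [byww,xzee,rojyr] add [kufrs,hjmtr] -> 12 lines: qmmi furi kufrs hjmtr ihhge nqlty tak iudz xzk gdy dnz rddm
Hunk 3: at line 4 remove [nqlty] add [dlnc,erma] -> 13 lines: qmmi furi kufrs hjmtr ihhge dlnc erma tak iudz xzk gdy dnz rddm
Hunk 4: at line 6 remove [tak] add [jsr] -> 13 lines: qmmi furi kufrs hjmtr ihhge dlnc erma jsr iudz xzk gdy dnz rddm
Hunk 5: at line 7 remove [iudz] add [acg,yuoy] -> 14 lines: qmmi furi kufrs hjmtr ihhge dlnc erma jsr acg yuoy xzk gdy dnz rddm
Final line count: 14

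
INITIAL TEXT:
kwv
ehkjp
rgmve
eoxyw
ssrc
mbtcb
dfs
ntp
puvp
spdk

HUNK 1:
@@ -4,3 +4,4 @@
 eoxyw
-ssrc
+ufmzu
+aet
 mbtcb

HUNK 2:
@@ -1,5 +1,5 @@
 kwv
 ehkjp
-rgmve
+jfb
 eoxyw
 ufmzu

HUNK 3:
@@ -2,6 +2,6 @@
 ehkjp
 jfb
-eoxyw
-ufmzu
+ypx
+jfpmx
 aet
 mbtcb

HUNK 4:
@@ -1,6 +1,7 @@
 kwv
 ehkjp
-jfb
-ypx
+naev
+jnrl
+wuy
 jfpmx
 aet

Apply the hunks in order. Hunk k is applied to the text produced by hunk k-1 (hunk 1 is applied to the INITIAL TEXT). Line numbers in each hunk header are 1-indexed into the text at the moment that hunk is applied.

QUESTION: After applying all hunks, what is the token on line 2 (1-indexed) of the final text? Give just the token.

Answer: ehkjp

Derivation:
Hunk 1: at line 4 remove [ssrc] add [ufmzu,aet] -> 11 lines: kwv ehkjp rgmve eoxyw ufmzu aet mbtcb dfs ntp puvp spdk
Hunk 2: at line 1 remove [rgmve] add [jfb] -> 11 lines: kwv ehkjp jfb eoxyw ufmzu aet mbtcb dfs ntp puvp spdk
Hunk 3: at line 2 remove [eoxyw,ufmzu] add [ypx,jfpmx] -> 11 lines: kwv ehkjp jfb ypx jfpmx aet mbtcb dfs ntp puvp spdk
Hunk 4: at line 1 remove [jfb,ypx] add [naev,jnrl,wuy] -> 12 lines: kwv ehkjp naev jnrl wuy jfpmx aet mbtcb dfs ntp puvp spdk
Final line 2: ehkjp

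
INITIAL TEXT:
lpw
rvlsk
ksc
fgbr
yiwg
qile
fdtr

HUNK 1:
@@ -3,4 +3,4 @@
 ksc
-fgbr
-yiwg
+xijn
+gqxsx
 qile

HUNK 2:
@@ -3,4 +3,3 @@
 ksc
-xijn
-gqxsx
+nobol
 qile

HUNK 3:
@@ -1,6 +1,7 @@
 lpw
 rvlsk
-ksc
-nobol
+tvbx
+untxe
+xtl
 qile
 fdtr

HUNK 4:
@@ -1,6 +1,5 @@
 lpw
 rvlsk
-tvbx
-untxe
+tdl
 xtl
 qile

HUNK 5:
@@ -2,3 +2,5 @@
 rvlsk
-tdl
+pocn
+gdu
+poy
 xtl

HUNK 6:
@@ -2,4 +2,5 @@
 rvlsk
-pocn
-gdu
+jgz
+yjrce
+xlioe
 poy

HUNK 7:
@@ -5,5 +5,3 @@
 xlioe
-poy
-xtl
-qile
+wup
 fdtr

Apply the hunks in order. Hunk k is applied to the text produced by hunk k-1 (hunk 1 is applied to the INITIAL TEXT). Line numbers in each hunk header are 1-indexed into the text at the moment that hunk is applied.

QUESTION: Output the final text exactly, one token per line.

Answer: lpw
rvlsk
jgz
yjrce
xlioe
wup
fdtr

Derivation:
Hunk 1: at line 3 remove [fgbr,yiwg] add [xijn,gqxsx] -> 7 lines: lpw rvlsk ksc xijn gqxsx qile fdtr
Hunk 2: at line 3 remove [xijn,gqxsx] add [nobol] -> 6 lines: lpw rvlsk ksc nobol qile fdtr
Hunk 3: at line 1 remove [ksc,nobol] add [tvbx,untxe,xtl] -> 7 lines: lpw rvlsk tvbx untxe xtl qile fdtr
Hunk 4: at line 1 remove [tvbx,untxe] add [tdl] -> 6 lines: lpw rvlsk tdl xtl qile fdtr
Hunk 5: at line 2 remove [tdl] add [pocn,gdu,poy] -> 8 lines: lpw rvlsk pocn gdu poy xtl qile fdtr
Hunk 6: at line 2 remove [pocn,gdu] add [jgz,yjrce,xlioe] -> 9 lines: lpw rvlsk jgz yjrce xlioe poy xtl qile fdtr
Hunk 7: at line 5 remove [poy,xtl,qile] add [wup] -> 7 lines: lpw rvlsk jgz yjrce xlioe wup fdtr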